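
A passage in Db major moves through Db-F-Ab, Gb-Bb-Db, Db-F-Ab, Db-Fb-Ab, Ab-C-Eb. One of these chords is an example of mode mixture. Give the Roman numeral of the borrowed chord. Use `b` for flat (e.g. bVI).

The diatonic triads in Db major are Db, Ebm, Fm, Gb, Ab, Bbm, Cdim. Of the given chords, Db–F–Ab = Db, Gb–Bb–Db = Gb and Ab–C–Eb = Ab are diatonic. But Db–Fb–Ab is foreign: the diatonic I on degree 1 is Db, whereas Dbm comes from Db minor. It is labeled i.

i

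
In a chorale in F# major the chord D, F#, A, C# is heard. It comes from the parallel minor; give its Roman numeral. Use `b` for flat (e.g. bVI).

The root D is the lowered 6th scale degree — diatonically F# major has D# there. The diatonic chord on degree 6 would be D#m (vi), but D–F#–A–C# is the major-seventh chord from F# minor. As a borrowed chord it is labeled bVImaj7.

bVImaj7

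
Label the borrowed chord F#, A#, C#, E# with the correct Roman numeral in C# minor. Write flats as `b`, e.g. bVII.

IVmaj7

F# is scale degree 4 in C# minor. Diatonically C# minor has F#m (iv) on that degree; F#–A#–C#–E# is instead the major-seventh chord native to C# major, so it takes the label IVmaj7.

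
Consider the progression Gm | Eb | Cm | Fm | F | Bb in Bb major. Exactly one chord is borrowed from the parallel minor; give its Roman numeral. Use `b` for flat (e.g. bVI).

The diatonic triads in Bb major are Bb, Cm, Dm, Eb, F, Gm, Adim. Of the given chords, Gm, Eb, Cm, F and Bb are diatonic. But Fm (F–Ab–C) is foreign: the diatonic V on degree 5 is F, whereas Fm comes from Bb minor. It is labeled v.

v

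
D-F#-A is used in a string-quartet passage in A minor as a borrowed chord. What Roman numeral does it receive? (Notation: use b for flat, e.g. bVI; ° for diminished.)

D is scale degree 4 in A minor. D–F#–A is a major chord — the form found in A major, not the diatonic iv (Dm). Borrowed into A minor it is written IV.

IV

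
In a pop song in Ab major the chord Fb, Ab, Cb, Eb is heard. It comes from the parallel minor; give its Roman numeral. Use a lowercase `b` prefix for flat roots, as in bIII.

bVImaj7

The root Fb is the lowered 6th scale degree — diatonically Ab major has F there. The diatonic chord on degree 6 would be Fm (vi), but Fb–Ab–Cb–Eb is the major-seventh chord from Ab minor. As a borrowed chord it is labeled bVImaj7.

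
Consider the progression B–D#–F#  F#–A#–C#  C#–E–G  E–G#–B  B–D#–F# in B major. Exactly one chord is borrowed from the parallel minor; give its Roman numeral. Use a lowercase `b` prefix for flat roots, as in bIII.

B major has the diatonic set B, C#m, D#m, E, F#, G#m, A#dim. B–D#–F# = B, F#–A#–C# = F# and E–G#–B = E all belong to that set. But C#–E–G is foreign: the diatonic ii on degree 2 is C#m, whereas C#dim comes from B minor. It is labeled ii°.

ii°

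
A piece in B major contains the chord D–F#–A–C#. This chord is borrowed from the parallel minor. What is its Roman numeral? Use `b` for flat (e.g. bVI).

In B major scale degree 3 is D#; D is its lowered form, from B minor. The diatonic chord on degree 3 would be D#m (iii), but D–F#–A–C# is the major-seventh chord from B minor. As a borrowed chord it is labeled bIIImaj7.

bIIImaj7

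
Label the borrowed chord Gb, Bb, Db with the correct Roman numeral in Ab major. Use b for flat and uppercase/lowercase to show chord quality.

bVII

In Ab major scale degree 7 is G; Gb is its lowered form, from Ab minor. Diatonically Ab major has Gdim (vii°) on that degree; Gb–Bb–Db is instead the major chord native to Ab minor, so it takes the label bVII.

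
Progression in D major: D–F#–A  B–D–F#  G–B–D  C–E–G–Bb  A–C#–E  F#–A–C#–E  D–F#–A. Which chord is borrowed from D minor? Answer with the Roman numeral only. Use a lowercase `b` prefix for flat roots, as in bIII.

bVII7

D major has the diatonic set D, Em, F#m, G, A, Bm, C#dim. D–F#–A = D, B–D–F# = Bm, G–B–D = G, A–C#–E = A and F#–A–C#–E = F#m7 all belong to that set. But C–E–G–Bb is foreign: the diatonic vii° on degree 7 is C#dim, whereas C7 comes from D minor. It is labeled bVII7.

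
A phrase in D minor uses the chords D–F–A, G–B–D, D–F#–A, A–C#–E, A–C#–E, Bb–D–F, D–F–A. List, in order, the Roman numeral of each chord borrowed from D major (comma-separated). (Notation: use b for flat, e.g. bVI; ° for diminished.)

D minor has the diatonic set Dm, Edim, F, Gm, A, Bb, C (with V from harmonic minor). Of the given chords, D–F–A = Dm, A–C#–E = A and Bb–D–F = Bb are diatonic. G–B–D doesn't fit — on degree 4 D minor would have Gm (iv). G is the degree-4 chord of D major, so it is the borrowed IV. D–F#–A doesn't fit — on degree 1 D minor would have Dm (i). D is the degree-1 chord of D major, so it is the borrowed I.

IV, I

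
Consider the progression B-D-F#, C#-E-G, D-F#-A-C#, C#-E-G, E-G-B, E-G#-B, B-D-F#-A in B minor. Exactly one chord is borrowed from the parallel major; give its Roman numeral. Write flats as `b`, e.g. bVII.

In B minor (with V from harmonic minor) the diatonic chords are Bm, C#dim, D, Em, F#, G, A. B–D–F# = Bm, C#–E–G = C#dim, D–F#–A–C# = Dmaj7, E–G–B = Em and B–D–F#–A = Bm7 all belong to that set. E–G#–B doesn't fit — on degree 4 B minor would have Em (iv). E is the degree-4 chord of B major, so it is the borrowed IV.

IV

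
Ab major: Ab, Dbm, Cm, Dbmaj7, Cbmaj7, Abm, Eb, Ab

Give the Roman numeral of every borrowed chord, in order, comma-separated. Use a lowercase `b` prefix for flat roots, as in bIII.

iv, bIIImaj7, i

In Ab major the diatonic chords are Ab, Bbm, Cm, Db, Eb, Fm, Gdim. Of the given chords, Ab, Cm, Dbmaj7 and Eb are diatonic. Dbm (Db–Fb–Ab) is not: scale degree 4 in Ab major carries Db (IV). In Ab minor the chord on that degree is Dbm, so here it functions as iv, borrowed from the parallel minor. Cbmaj7 (Cb–Eb–Gb–Bb) doesn't fit — on degree 3 Ab major would have Cm (iii). Cbmaj7 is the degree-3 chord of Ab minor, so it is the borrowed bIIImaj7. But Abm (Ab–Cb–Eb) is foreign: the diatonic I on degree 1 is Ab, whereas Abm comes from Ab minor. It is labeled i.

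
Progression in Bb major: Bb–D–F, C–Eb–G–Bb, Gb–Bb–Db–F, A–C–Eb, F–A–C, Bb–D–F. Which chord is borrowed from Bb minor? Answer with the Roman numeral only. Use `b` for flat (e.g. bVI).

Bb major has the diatonic set Bb, Cm, Dm, Eb, F, Gm, Adim. Of the given chords, Bb–D–F = Bb, C–Eb–G–Bb = Cm7, A–C–Eb = Adim and F–A–C = F are diatonic. But Gb–Bb–Db–F is foreign: the diatonic vi on degree 6 is Gm, whereas Gbmaj7 comes from Bb minor. It is labeled bVImaj7.

bVImaj7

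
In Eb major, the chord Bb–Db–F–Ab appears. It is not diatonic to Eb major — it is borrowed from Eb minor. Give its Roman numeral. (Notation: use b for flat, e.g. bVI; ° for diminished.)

v7

The root Bb is the diatonic 5th degree of Eb major; the borrowing shows in the chord quality. Bb–Db–F–Ab is a minor-seventh chord — the form found in Eb minor, not the diatonic V (Bb). Borrowed into Eb major it is written v7.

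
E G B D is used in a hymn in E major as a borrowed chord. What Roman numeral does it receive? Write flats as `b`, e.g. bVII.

i7

The root E is the diatonic 1st degree of E major; the borrowing shows in the chord quality. The diatonic chord on degree 1 would be E (I), but E–G–B–D is the minor-seventh chord from E minor. As a borrowed chord it is labeled i7.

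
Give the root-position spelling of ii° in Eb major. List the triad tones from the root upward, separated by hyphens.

ii° is built on scale degree 2, which is F in both Eb major and its parallel. Stacking thirds in Eb minor on F gives F–Ab–Cb.

F-Ab-Cb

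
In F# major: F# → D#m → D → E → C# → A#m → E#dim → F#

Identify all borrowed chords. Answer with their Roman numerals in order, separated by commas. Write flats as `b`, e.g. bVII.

bVI, bVII

F# major has the diatonic set F#, G#m, A#m, B, C#, D#m, E#dim. F#, D#m, C#, A#m and E#dim are all diatonic. D (D–F#–A) doesn't fit — on degree 6 F# major would have D#m (vi). D is the degree-6 chord of F# minor, so it is the borrowed bVI. But E (E–G#–B) is foreign: the diatonic vii° on degree 7 is E#dim, whereas E comes from F# minor. It is labeled bVII.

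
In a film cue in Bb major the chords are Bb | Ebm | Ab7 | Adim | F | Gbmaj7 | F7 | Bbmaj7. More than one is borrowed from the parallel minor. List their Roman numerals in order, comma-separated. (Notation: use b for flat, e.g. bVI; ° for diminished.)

iv, bVII7, bVImaj7

The diatonic triads in Bb major are Bb, Cm, Dm, Eb, F, Gm, Adim. Bb, Adim, F, F7 and Bbmaj7 are all diatonic. Ebm (Eb–Gb–Bb) doesn't fit — on degree 4 Bb major would have Eb (IV). Ebm is the degree-4 chord of Bb minor, so it is the borrowed iv. Ab7 (Ab–C–Eb–Gb) doesn't fit — on degree 7 Bb major would have Adim (vii°). Ab7 is the degree-7 chord of Bb minor, so it is the borrowed bVII7. Gbmaj7 (Gb–Bb–Db–F) doesn't fit — on degree 6 Bb major would have Gm (vi). Gbmaj7 is the degree-6 chord of Bb minor, so it is the borrowed bVImaj7.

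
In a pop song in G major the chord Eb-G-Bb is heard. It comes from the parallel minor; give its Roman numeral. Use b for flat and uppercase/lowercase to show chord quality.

In G major scale degree 6 is E; Eb is its lowered form, from G minor. Diatonically G major has Em (vi) on that degree; Eb–G–Bb is instead the major chord native to G minor, so it takes the label bVI.

bVI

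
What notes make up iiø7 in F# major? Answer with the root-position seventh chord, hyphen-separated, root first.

The root, G#, is scale degree 2 — the same note in F# major and F# minor; only the chord quality changes. Building the half-diminished-seventh chord from the parallel minor on G#: G#–B–D–F#.

G#-B-D-F#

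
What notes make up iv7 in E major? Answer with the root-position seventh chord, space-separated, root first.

The root, A, is scale degree 4 — the same note in E major and E minor; only the chord quality changes. In E minor the chord on A is A–C–E–G.

A C E G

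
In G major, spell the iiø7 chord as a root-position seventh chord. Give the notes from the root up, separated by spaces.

A C Eb G

The root, A, is scale degree 2 — the same note in G major and G minor; only the chord quality changes. Building the half-diminished-seventh chord from the parallel minor on A: A–C–Eb–G.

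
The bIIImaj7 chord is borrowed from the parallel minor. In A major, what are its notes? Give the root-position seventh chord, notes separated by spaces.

C E G B

The root of bIIImaj7 is the lowered 3rd degree: C# becomes C. Building the major-seventh chord from the parallel minor on C: C–E–G–B.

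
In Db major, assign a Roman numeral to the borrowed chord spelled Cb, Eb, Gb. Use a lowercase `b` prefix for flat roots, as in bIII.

bVII

Cb is the lowered form of scale degree 7 in Db major (the diatonic degree 7 is C). The diatonic chord on degree 7 would be Cdim (vii°), but Cb–Eb–Gb is the major chord from Db minor. As a borrowed chord it is labeled bVII.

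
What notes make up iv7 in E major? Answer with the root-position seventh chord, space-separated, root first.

A C E G

iv7 is built on scale degree 4, which is A in both E major and its parallel. In E minor the chord on A is A–C–E–G.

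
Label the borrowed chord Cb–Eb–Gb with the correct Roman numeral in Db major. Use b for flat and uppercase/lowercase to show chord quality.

bVII

Cb is the lowered form of scale degree 7 in Db major (the diatonic degree 7 is C). The diatonic chord on degree 7 would be Cdim (vii°), but Cb–Eb–Gb is the major chord from Db minor. As a borrowed chord it is labeled bVII.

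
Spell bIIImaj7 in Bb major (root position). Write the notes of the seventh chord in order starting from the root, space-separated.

The root of bIIImaj7 is the lowered 3rd degree: D becomes Db. Building the major-seventh chord from the parallel minor on Db: Db–F–Ab–C.

Db F Ab C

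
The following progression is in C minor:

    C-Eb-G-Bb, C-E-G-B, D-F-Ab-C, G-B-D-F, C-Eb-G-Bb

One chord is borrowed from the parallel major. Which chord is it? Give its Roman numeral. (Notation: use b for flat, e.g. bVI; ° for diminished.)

C minor has the diatonic set Cm, Ddim, Eb, Fm, G, Ab, Bb (with V from harmonic minor). C–Eb–G–Bb = Cm7, D–F–Ab–C = Dm7b5 and G–B–D–F = G7 all belong to that set. C–E–G–B doesn't fit — on degree 1 C minor would have Cm (i). Cmaj7 is the degree-1 chord of C major, so it is the borrowed Imaj7.

Imaj7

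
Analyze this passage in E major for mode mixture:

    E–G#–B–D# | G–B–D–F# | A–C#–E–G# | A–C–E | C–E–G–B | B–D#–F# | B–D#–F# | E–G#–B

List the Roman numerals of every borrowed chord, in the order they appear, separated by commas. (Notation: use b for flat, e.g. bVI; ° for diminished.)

E major has the diatonic set E, F#m, G#m, A, B, C#m, D#dim. E–G#–B–D# = Emaj7, A–C#–E–G# = Amaj7, B–D#–F# = B and E–G#–B = E all belong to that set. G–B–D–F# doesn't fit — on degree 3 E major would have G#m (iii). Gmaj7 is the degree-3 chord of E minor, so it is the borrowed bIIImaj7. But A–C–E is foreign: the diatonic IV on degree 4 is A, whereas Am comes from E minor. It is labeled iv. C–E–G–B doesn't fit — on degree 6 E major would have C#m (vi). Cmaj7 is the degree-6 chord of E minor, so it is the borrowed bVImaj7.

bIIImaj7, iv, bVImaj7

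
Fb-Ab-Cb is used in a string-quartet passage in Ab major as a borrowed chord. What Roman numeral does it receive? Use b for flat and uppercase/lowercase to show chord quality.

bVI

Fb is the lowered form of scale degree 6 in Ab major (the diatonic degree 6 is F). Diatonically Ab major has Fm (vi) on that degree; Fb–Ab–Cb is instead the major chord native to Ab minor, so it takes the label bVI.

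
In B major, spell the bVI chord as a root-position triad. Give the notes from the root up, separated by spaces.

G B D

bVI is built on the lowered scale degree 6. In B major degree 6 is G#; lowered it becomes G. In B minor the chord on G is G–B–D.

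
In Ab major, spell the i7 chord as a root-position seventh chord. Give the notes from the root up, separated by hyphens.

Ab-Cb-Eb-Gb

The root, Ab, is scale degree 1 — the same note in Ab major and Ab minor; only the chord quality changes. In Ab minor the chord on Ab is Ab–Cb–Eb–Gb.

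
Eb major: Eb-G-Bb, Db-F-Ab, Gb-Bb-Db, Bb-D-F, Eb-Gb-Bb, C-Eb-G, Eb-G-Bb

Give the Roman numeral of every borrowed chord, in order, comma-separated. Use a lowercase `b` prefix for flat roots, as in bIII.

The diatonic triads in Eb major are Eb, Fm, Gm, Ab, Bb, Cm, Ddim. Of the given chords, Eb–G–Bb = Eb, Bb–D–F = Bb and C–Eb–G = Cm are diatonic. Db–F–Ab doesn't fit — on degree 7 Eb major would have Ddim (vii°). Db is the degree-7 chord of Eb minor, so it is the borrowed bVII. But Gb–Bb–Db is foreign: the diatonic iii on degree 3 is Gm, whereas Gb comes from Eb minor. It is labeled bIII. Eb–Gb–Bb is not: scale degree 1 in Eb major carries Eb (I). In Eb minor the chord on that degree is Ebm, so here it functions as i, borrowed from the parallel minor.

bVII, bIII, i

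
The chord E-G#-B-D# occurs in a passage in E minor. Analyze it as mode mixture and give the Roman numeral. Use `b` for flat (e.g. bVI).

E is scale degree 1 in E minor. E–G#–B–D# is a major-seventh chord — the form found in E major, not the diatonic i (Em). Borrowed into E minor it is written Imaj7.

Imaj7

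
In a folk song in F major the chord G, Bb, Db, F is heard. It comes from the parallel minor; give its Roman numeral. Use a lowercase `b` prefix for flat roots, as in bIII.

G is scale degree 2 in F major. The diatonic chord on degree 2 would be Gm (ii), but G–Bb–Db–F is the half-diminished-seventh chord from F minor. As a borrowed chord it is labeled iiø7.

iiø7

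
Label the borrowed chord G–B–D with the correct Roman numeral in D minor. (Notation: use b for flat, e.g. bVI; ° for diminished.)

IV

G is scale degree 4 in D minor. G–B–D is a major chord — the form found in D major, not the diatonic iv (Gm). Borrowed into D minor it is written IV.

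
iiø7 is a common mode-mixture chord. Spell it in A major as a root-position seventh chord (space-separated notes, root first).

The root, B, is scale degree 2 — the same note in A major and A minor; only the chord quality changes. Stacking thirds in A minor on B gives B–D–F–A.

B D F A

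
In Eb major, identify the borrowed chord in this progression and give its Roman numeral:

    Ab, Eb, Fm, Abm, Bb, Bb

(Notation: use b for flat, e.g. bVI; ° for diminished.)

In Eb major the diatonic chords are Eb, Fm, Gm, Ab, Bb, Cm, Ddim. Of the given chords, Ab, Eb, Fm and Bb are diatonic. Abm (Ab–Cb–Eb) doesn't fit — on degree 4 Eb major would have Ab (IV). Abm is the degree-4 chord of Eb minor, so it is the borrowed iv.

iv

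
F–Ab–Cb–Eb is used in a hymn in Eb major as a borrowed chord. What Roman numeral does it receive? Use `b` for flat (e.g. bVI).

F is scale degree 2 in Eb major. The diatonic chord on degree 2 would be Fm (ii), but F–Ab–Cb–Eb is the half-diminished-seventh chord from Eb minor. As a borrowed chord it is labeled iiø7.

iiø7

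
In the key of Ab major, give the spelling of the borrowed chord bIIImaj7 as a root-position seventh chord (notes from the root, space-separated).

Cb Eb Gb Bb

Scale degree 3 in Ab major is C. bIIImaj7 uses the lowered form, Cb, taken from Ab minor. Building the major-seventh chord from the parallel minor on Cb: Cb–Eb–Gb–Bb.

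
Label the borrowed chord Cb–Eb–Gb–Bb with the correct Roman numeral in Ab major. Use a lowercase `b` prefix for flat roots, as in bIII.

bIIImaj7

The root Cb is the lowered 3rd scale degree — diatonically Ab major has C there. Diatonically Ab major has Cm (iii) on that degree; Cb–Eb–Gb–Bb is instead the major-seventh chord native to Ab minor, so it takes the label bIIImaj7.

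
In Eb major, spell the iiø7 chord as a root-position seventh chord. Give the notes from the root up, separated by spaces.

iiø7 is built on scale degree 2, which is F in both Eb major and its parallel. Stacking thirds in Eb minor on F gives F–Ab–Cb–Eb.

F Ab Cb Eb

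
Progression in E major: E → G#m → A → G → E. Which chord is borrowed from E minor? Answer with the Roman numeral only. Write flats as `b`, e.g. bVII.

E major has the diatonic set E, F#m, G#m, A, B, C#m, D#dim. Of the given chords, E, G#m and A are diatonic. But G (G–B–D) is foreign: the diatonic iii on degree 3 is G#m, whereas G comes from E minor. It is labeled bIII.

bIII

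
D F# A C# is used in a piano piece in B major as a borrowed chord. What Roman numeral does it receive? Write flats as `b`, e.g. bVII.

The root D is the lowered 3rd scale degree — diatonically B major has D# there. The diatonic chord on degree 3 would be D#m (iii), but D–F#–A–C# is the major-seventh chord from B minor. As a borrowed chord it is labeled bIIImaj7.

bIIImaj7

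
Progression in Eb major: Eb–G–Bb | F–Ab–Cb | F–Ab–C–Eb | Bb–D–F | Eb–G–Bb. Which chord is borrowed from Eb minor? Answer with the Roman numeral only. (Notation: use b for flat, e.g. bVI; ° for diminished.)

ii°

In Eb major the diatonic chords are Eb, Fm, Gm, Ab, Bb, Cm, Ddim. Eb–G–Bb = Eb, F–Ab–C–Eb = Fm7 and Bb–D–F = Bb are all diatonic. F–Ab–Cb is not: scale degree 2 in Eb major carries Fm (ii). In Eb minor the chord on that degree is Fdim, so here it functions as ii°, borrowed from the parallel minor.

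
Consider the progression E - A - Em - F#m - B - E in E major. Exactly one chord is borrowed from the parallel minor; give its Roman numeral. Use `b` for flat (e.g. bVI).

The diatonic triads in E major are E, F#m, G#m, A, B, C#m, D#dim. E, A, F#m and B are all diatonic. Em (E–G–B) doesn't fit — on degree 1 E major would have E (I). Em is the degree-1 chord of E minor, so it is the borrowed i.

i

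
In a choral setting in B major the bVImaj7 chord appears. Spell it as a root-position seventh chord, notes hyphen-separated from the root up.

G-B-D-F#

The root of bVImaj7 is the lowered 6th degree: G# becomes G. In B minor the chord on G is G–B–D–F#.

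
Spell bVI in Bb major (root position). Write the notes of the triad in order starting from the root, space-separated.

bVI is built on the lowered scale degree 6. In Bb major degree 6 is G; lowered it becomes Gb. In Bb minor the chord on Gb is Gb–Bb–Db.

Gb Bb Db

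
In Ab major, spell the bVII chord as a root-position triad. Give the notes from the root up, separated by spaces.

Gb Bb Db

Scale degree 7 in Ab major is G. bVII uses the lowered form, Gb, taken from Ab minor. In Ab minor the chord on Gb is Gb–Bb–Db.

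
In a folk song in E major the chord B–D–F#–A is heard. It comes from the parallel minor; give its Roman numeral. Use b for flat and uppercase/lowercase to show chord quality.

The root B is the diatonic 5th degree of E major; the borrowing shows in the chord quality. The diatonic chord on degree 5 would be B (V), but B–D–F#–A is the minor-seventh chord from E minor. As a borrowed chord it is labeled v7.

v7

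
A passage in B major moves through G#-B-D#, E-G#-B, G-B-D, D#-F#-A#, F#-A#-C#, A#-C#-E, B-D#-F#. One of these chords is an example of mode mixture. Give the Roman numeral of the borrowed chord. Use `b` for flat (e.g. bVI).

B major has the diatonic set B, C#m, D#m, E, F#, G#m, A#dim. G#–B–D# = G#m, E–G#–B = E, D#–F#–A# = D#m, F#–A#–C# = F#, A#–C#–E = A#dim and B–D#–F# = B are all diatonic. G–B–D is not: scale degree 6 in B major carries G#m (vi). In B minor the chord on that degree is G, so here it functions as bVI, borrowed from the parallel minor.

bVI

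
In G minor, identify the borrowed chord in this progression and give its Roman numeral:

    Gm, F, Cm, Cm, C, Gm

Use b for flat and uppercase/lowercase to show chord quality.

IV

In G minor (with V from harmonic minor) the diatonic chords are Gm, Adim, Bb, Cm, D, Eb, F. Of the given chords, Gm, F and Cm are diatonic. C (C–E–G) doesn't fit — on degree 4 G minor would have Cm (iv). C is the degree-4 chord of G major, so it is the borrowed IV.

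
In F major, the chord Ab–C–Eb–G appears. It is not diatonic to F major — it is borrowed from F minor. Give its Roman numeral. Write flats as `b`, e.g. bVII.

In F major scale degree 3 is A; Ab is its lowered form, from F minor. Ab–C–Eb–G is a major-seventh chord — the form found in F minor, not the diatonic iii (Am). Borrowed into F major it is written bIIImaj7.

bIIImaj7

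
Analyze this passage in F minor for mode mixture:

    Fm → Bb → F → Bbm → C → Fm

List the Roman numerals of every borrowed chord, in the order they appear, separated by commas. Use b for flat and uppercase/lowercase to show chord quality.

IV, I

The diatonic triads in F minor (with V from harmonic minor) are Fm, Gdim, Ab, Bbm, C, Db, Eb. Of the given chords, Fm, Bbm and C are diatonic. Bb (Bb–D–F) doesn't fit — on degree 4 F minor would have Bbm (iv). Bb is the degree-4 chord of F major, so it is the borrowed IV. F (F–A–C) is not: scale degree 1 in F minor carries Fm (i). In F major the chord on that degree is F, so here it functions as I, borrowed from the parallel major.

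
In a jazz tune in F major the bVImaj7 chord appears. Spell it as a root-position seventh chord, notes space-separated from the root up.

Scale degree 6 in F major is D. bVImaj7 uses the lowered form, Db, taken from F minor. In F minor the chord on Db is Db–F–Ab–C.

Db F Ab C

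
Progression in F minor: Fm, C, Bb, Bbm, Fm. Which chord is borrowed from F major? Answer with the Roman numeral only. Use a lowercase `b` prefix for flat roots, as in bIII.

The diatonic triads in F minor (with V from harmonic minor) are Fm, Gdim, Ab, Bbm, C, Db, Eb. Of the given chords, Fm, C and Bbm are diatonic. Bb (Bb–D–F) doesn't fit — on degree 4 F minor would have Bbm (iv). Bb is the degree-4 chord of F major, so it is the borrowed IV.

IV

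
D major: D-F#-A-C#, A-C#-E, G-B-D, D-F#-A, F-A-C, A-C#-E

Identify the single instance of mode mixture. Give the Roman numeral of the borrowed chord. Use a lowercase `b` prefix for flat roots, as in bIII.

bIII

D major has the diatonic set D, Em, F#m, G, A, Bm, C#dim. D–F#–A–C# = Dmaj7, A–C#–E = A, G–B–D = G and D–F#–A = D all belong to that set. But F–A–C is foreign: the diatonic iii on degree 3 is F#m, whereas F comes from D minor. It is labeled bIII.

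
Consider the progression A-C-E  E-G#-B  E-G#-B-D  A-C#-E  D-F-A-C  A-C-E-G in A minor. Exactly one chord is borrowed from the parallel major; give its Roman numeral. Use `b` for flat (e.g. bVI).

I

In A minor (with V from harmonic minor) the diatonic chords are Am, Bdim, C, Dm, E, F, G. A–C–E = Am, E–G#–B = E, E–G#–B–D = E7, D–F–A–C = Dm7 and A–C–E–G = Am7 all belong to that set. A–C#–E is not: scale degree 1 in A minor carries Am (i). In A major the chord on that degree is A, so here it functions as I, borrowed from the parallel major.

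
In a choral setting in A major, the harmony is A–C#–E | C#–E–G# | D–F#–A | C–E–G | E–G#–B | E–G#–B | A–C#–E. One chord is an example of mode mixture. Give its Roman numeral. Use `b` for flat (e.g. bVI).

bIII

In A major the diatonic chords are A, Bm, C#m, D, E, F#m, G#dim. A–C#–E = A, C#–E–G# = C#m, D–F#–A = D and E–G#–B = E are all diatonic. C–E–G is not: scale degree 3 in A major carries C#m (iii). In A minor the chord on that degree is C, so here it functions as bIII, borrowed from the parallel minor.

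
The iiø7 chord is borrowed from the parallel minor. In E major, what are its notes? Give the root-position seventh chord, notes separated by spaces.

F# A C E

The root, F#, is scale degree 2 — the same note in E major and E minor; only the chord quality changes. In E minor the chord on F# is F#–A–C–E.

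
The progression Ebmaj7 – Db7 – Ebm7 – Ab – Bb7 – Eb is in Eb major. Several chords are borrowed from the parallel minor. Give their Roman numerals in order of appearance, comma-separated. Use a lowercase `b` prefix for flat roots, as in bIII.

bVII7, i7

In Eb major the diatonic chords are Eb, Fm, Gm, Ab, Bb, Cm, Ddim. Ebmaj7, Ab, Bb7 and Eb all belong to that set. Db7 (Db–F–Ab–Cb) doesn't fit — on degree 7 Eb major would have Ddim (vii°). Db7 is the degree-7 chord of Eb minor, so it is the borrowed bVII7. Ebm7 (Eb–Gb–Bb–Db) is not: scale degree 1 in Eb major carries Eb (I). In Eb minor the chord on that degree is Ebm7, so here it functions as i7, borrowed from the parallel minor.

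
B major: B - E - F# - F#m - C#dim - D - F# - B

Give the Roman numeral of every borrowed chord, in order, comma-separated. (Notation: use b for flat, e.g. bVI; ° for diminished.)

v, ii°, bIII

B major has the diatonic set B, C#m, D#m, E, F#, G#m, A#dim. B, E and F# are all diatonic. F#m (F#–A–C#) doesn't fit — on degree 5 B major would have F# (V). F#m is the degree-5 chord of B minor, so it is the borrowed v. C#dim (C#–E–G) doesn't fit — on degree 2 B major would have C#m (ii). C#dim is the degree-2 chord of B minor, so it is the borrowed ii°. D (D–F#–A) is not: scale degree 3 in B major carries D#m (iii). In B minor the chord on that degree is D, so here it functions as bIII, borrowed from the parallel minor.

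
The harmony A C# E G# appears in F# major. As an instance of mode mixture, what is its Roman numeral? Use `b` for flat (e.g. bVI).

bIIImaj7

A is the lowered form of scale degree 3 in F# major (the diatonic degree 3 is A#). Diatonically F# major has A#m (iii) on that degree; A–C#–E–G# is instead the major-seventh chord native to F# minor, so it takes the label bIIImaj7.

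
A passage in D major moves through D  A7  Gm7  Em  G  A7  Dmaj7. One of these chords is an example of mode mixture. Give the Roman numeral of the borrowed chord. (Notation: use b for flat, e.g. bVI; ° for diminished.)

In D major the diatonic chords are D, Em, F#m, G, A, Bm, C#dim. D, A7, Em, G and Dmaj7 are all diatonic. But Gm7 (G–Bb–D–F) is foreign: the diatonic IV on degree 4 is G, whereas Gm7 comes from D minor. It is labeled iv7.

iv7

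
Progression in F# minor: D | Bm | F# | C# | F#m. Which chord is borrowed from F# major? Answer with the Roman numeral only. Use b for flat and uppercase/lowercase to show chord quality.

I

F# minor has the diatonic set F#m, G#dim, A, Bm, C#, D, E (with V from harmonic minor). D, Bm, C# and F#m all belong to that set. But F# (F#–A#–C#) is foreign: the diatonic i on degree 1 is F#m, whereas F# comes from F# major. It is labeled I.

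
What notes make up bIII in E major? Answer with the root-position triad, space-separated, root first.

G B D

The root of bIII is the lowered 3rd degree: G# becomes G. Building the major chord from the parallel minor on G: G–B–D.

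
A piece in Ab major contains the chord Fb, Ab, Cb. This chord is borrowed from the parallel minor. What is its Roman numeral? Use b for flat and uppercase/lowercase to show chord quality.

bVI

In Ab major scale degree 6 is F; Fb is its lowered form, from Ab minor. The diatonic chord on degree 6 would be Fm (vi), but Fb–Ab–Cb is the major chord from Ab minor. As a borrowed chord it is labeled bVI.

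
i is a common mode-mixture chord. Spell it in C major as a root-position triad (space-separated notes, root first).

C Eb G

i is built on scale degree 1, which is C in both C major and its parallel. Stacking thirds in C minor on C gives C–Eb–G.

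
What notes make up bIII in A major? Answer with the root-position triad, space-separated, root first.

Scale degree 3 in A major is C#. bIII uses the lowered form, C, taken from A minor. In A minor the chord on C is C–E–G.

C E G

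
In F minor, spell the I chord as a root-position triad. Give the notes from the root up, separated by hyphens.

I is built on scale degree 1, which is F in both F minor and its parallel. Stacking thirds in F major on F gives F–A–C.

F-A-C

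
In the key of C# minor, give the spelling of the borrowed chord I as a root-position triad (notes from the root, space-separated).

I is built on scale degree 1, which is C# in both C# minor and its parallel. In C# major the chord on C# is C#–E#–G#.

C# E# G#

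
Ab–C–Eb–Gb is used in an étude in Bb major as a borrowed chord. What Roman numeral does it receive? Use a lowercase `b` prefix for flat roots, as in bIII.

bVII7

The root Ab is the lowered 7th scale degree — diatonically Bb major has A there. The diatonic chord on degree 7 would be Adim (vii°), but Ab–C–Eb–Gb is the dominant-seventh chord from Bb minor. As a borrowed chord it is labeled bVII7.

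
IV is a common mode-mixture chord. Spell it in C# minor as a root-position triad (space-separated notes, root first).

F# A# C#

The root, F#, is scale degree 4 — the same note in C# minor and C# major; only the chord quality changes. Building the major chord from the parallel major on F#: F#–A#–C#.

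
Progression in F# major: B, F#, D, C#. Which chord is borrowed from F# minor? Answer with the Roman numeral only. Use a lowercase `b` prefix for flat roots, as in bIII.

In F# major the diatonic chords are F#, G#m, A#m, B, C#, D#m, E#dim. Of the given chords, B, F# and C# are diatonic. But D (D–F#–A) is foreign: the diatonic vi on degree 6 is D#m, whereas D comes from F# minor. It is labeled bVI.

bVI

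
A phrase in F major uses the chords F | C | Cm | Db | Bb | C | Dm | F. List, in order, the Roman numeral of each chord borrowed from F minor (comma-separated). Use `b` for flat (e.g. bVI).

v, bVI

The diatonic triads in F major are F, Gm, Am, Bb, C, Dm, Edim. F, C, Bb and Dm all belong to that set. Cm (C–Eb–G) doesn't fit — on degree 5 F major would have C (V). Cm is the degree-5 chord of F minor, so it is the borrowed v. But Db (Db–F–Ab) is foreign: the diatonic vi on degree 6 is Dm, whereas Db comes from F minor. It is labeled bVI.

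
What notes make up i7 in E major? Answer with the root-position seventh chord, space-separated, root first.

The root, E, is scale degree 1 — the same note in E major and E minor; only the chord quality changes. Building the minor-seventh chord from the parallel minor on E: E–G–B–D.

E G B D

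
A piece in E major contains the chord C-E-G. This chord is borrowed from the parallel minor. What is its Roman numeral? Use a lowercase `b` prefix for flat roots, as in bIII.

C is the lowered form of scale degree 6 in E major (the diatonic degree 6 is C#). Diatonically E major has C#m (vi) on that degree; C–E–G is instead the major chord native to E minor, so it takes the label bVI.

bVI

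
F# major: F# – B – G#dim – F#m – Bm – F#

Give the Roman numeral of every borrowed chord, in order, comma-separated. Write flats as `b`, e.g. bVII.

The diatonic triads in F# major are F#, G#m, A#m, B, C#, D#m, E#dim. F# and B are both diatonic. G#dim (G#–B–D) is not: scale degree 2 in F# major carries G#m (ii). In F# minor the chord on that degree is G#dim, so here it functions as ii°, borrowed from the parallel minor. F#m (F#–A–C#) doesn't fit — on degree 1 F# major would have F# (I). F#m is the degree-1 chord of F# minor, so it is the borrowed i. But Bm (B–D–F#) is foreign: the diatonic IV on degree 4 is B, whereas Bm comes from F# minor. It is labeled iv.

ii°, i, iv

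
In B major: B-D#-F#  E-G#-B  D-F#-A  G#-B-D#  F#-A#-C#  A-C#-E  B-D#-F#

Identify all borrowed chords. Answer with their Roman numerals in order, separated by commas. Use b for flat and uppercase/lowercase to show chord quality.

bIII, bVII

The diatonic triads in B major are B, C#m, D#m, E, F#, G#m, A#dim. Of the given chords, B–D#–F# = B, E–G#–B = E, G#–B–D# = G#m and F#–A#–C# = F# are diatonic. D–F#–A is not: scale degree 3 in B major carries D#m (iii). In B minor the chord on that degree is D, so here it functions as bIII, borrowed from the parallel minor. A–C#–E is not: scale degree 7 in B major carries A#dim (vii°). In B minor the chord on that degree is A, so here it functions as bVII, borrowed from the parallel minor.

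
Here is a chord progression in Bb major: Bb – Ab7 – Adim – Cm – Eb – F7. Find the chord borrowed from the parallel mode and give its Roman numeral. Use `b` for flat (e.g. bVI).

In Bb major the diatonic chords are Bb, Cm, Dm, Eb, F, Gm, Adim. Of the given chords, Bb, Adim, Cm, Eb and F7 are diatonic. Ab7 (Ab–C–Eb–Gb) is not: scale degree 7 in Bb major carries Adim (vii°). In Bb minor the chord on that degree is Ab7, so here it functions as bVII7, borrowed from the parallel minor.

bVII7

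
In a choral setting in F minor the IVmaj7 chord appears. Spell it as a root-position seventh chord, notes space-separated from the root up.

The root, Bb, is scale degree 4 — the same note in F minor and F major; only the chord quality changes. Stacking thirds in F major on Bb gives Bb–D–F–A.

Bb D F A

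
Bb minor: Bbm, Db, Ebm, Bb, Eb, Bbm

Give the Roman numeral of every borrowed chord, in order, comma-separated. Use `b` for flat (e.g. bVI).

Bb minor has the diatonic set Bbm, Cdim, Db, Ebm, F, Gb, Ab (with V from harmonic minor). Bbm, Db and Ebm are all diatonic. Bb (Bb–D–F) doesn't fit — on degree 1 Bb minor would have Bbm (i). Bb is the degree-1 chord of Bb major, so it is the borrowed I. But Eb (Eb–G–Bb) is foreign: the diatonic iv on degree 4 is Ebm, whereas Eb comes from Bb major. It is labeled IV.

I, IV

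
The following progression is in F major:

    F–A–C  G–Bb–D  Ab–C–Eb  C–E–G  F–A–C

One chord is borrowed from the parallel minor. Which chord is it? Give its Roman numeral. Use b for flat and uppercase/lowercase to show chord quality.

In F major the diatonic chords are F, Gm, Am, Bb, C, Dm, Edim. F–A–C = F, G–Bb–D = Gm and C–E–G = C all belong to that set. But Ab–C–Eb is foreign: the diatonic iii on degree 3 is Am, whereas Ab comes from F minor. It is labeled bIII.

bIII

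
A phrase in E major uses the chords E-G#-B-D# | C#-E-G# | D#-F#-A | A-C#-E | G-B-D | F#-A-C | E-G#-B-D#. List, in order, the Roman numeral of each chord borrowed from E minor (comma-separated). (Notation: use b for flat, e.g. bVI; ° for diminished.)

bIII, ii°

In E major the diatonic chords are E, F#m, G#m, A, B, C#m, D#dim. E–G#–B–D# = Emaj7, C#–E–G# = C#m, D#–F#–A = D#dim and A–C#–E = A are all diatonic. G–B–D is not: scale degree 3 in E major carries G#m (iii). In E minor the chord on that degree is G, so here it functions as bIII, borrowed from the parallel minor. But F#–A–C is foreign: the diatonic ii on degree 2 is F#m, whereas F#dim comes from E minor. It is labeled ii°.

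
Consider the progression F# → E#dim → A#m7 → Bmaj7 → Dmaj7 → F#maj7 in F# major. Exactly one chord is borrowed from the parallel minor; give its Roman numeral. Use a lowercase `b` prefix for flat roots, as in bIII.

In F# major the diatonic chords are F#, G#m, A#m, B, C#, D#m, E#dim. F#, E#dim, A#m7, Bmaj7 and F#maj7 all belong to that set. But Dmaj7 (D–F#–A–C#) is foreign: the diatonic vi on degree 6 is D#m, whereas Dmaj7 comes from F# minor. It is labeled bVImaj7.

bVImaj7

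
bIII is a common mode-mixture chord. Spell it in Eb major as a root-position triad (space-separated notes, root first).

Gb Bb Db

The root of bIII is the lowered 3rd degree: G becomes Gb. Building the major chord from the parallel minor on Gb: Gb–Bb–Db.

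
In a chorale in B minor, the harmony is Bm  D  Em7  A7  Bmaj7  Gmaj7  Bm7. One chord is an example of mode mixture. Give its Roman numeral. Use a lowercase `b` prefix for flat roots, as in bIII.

In B minor (with V from harmonic minor) the diatonic chords are Bm, C#dim, D, Em, F#, G, A. Bm, D, Em7, A7, Gmaj7 and Bm7 all belong to that set. Bmaj7 (B–D#–F#–A#) doesn't fit — on degree 1 B minor would have Bm (i). Bmaj7 is the degree-1 chord of B major, so it is the borrowed Imaj7.

Imaj7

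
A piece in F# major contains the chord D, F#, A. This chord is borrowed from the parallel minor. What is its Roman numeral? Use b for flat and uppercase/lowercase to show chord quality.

D is the lowered form of scale degree 6 in F# major (the diatonic degree 6 is D#). The diatonic chord on degree 6 would be D#m (vi), but D–F#–A is the major chord from F# minor. As a borrowed chord it is labeled bVI.

bVI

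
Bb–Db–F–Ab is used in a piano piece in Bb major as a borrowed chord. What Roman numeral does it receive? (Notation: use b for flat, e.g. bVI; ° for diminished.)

Bb is scale degree 1 in Bb major. The diatonic chord on degree 1 would be Bb (I), but Bb–Db–F–Ab is the minor-seventh chord from Bb minor. As a borrowed chord it is labeled i7.

i7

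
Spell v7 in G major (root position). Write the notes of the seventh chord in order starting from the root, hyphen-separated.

The root, D, is scale degree 5 — the same note in G major and G minor; only the chord quality changes. Building the minor-seventh chord from the parallel minor on D: D–F–A–C.

D-F-A-C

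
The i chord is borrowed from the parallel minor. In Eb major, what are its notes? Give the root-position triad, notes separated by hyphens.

Eb-Gb-Bb

i is built on scale degree 1, which is Eb in both Eb major and its parallel. In Eb minor the chord on Eb is Eb–Gb–Bb.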